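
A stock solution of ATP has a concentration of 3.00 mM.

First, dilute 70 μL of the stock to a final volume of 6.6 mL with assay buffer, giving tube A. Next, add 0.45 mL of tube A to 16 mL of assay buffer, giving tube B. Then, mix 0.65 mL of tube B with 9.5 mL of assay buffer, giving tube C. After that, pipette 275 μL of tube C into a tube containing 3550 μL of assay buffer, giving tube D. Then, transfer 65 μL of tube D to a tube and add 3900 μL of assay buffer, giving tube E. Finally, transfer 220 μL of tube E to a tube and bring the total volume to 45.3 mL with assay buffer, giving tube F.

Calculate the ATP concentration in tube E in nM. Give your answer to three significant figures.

0.0657 nM

Step 1: 70 μL brought to 6.6 mL → factor 6600/70 = 94.286
Step 2: 0.45 mL + 16 mL = 16.45 mL total → factor 16.45/0.45 = 36.556
Step 3: 0.65 mL + 9.5 mL = 10.15 mL total → factor 10.15/0.65 = 15.615
Step 4: 275 μL + 3550 μL = 3825 μL total → factor 3825/275 = 13.909
Step 5: 65 μL + 3900 μL = 3965 μL total → factor 3965/65 = 61
Dilution factor through tube E = 94.286 × 36.556 × 15.615 × 13.909 × 61 = 4.5665 × 10^7
[tube E] = 3.00 mM / 4.5665 × 10^7 = 6.570 × 10^-8 mM = 0.0657 nM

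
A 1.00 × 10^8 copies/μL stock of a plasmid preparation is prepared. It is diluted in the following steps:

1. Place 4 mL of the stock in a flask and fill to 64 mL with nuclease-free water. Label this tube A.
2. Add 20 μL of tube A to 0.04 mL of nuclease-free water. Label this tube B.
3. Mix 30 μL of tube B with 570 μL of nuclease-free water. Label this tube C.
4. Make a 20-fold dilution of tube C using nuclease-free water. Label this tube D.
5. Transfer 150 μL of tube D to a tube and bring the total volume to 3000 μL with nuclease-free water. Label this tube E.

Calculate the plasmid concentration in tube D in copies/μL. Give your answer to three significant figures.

5.21 × 10^3 copies/μL

Step 1: 4 mL brought to 64 mL → factor 64/4 = 16
Step 2: 20 μL + 0.04 mL = 60 μL total → factor 60/20 = 3
Step 3: 30 μL + 570 μL = 600 μL total → factor 600/30 = 20
Step 4: 20-fold → factor 20
Dilution factor through tube D = 16 × 3 × 20 × 20 = 19200
[tube D] = 1.00 × 10^8 copies/μL / 19200 = 5.21 × 10^3 copies/μL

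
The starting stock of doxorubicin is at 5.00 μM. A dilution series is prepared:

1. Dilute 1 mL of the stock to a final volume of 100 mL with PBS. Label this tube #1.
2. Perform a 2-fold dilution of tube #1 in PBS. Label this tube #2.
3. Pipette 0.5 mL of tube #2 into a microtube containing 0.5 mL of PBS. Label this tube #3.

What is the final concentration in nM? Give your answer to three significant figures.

12.5 nM

Step 1: 1 mL brought to 100 mL → factor 100/1 = 100
Step 2: 2-fold → factor 2
Step 3: 0.5 mL + 0.5 mL = 1 mL total → factor 1/0.5 = 2
Overall dilution factor = 100 × 2 × 2 = 400
Final = 5.00 μM / 400 = 0.01250 μM = 12.5 nM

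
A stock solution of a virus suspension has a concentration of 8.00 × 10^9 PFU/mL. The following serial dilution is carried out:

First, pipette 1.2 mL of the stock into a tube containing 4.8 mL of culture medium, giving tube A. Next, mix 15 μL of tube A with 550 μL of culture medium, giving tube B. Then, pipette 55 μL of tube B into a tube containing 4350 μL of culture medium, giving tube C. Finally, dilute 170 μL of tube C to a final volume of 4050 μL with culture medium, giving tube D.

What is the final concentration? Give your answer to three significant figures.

Step 1: 1.2 mL + 4.8 mL = 6 mL total → factor 6/1.2 = 5
Step 2: 15 μL + 550 μL = 565 μL total → factor 565/15 = 37.667
Step 3: 55 μL + 4350 μL = 4405 μL total → factor 4405/55 = 80.091
Step 4: 170 μL brought to 4050 μL → factor 4050/170 = 23.824
Overall dilution factor = 5 × 37.667 × 80.091 × 23.824 = 3.5935 × 10^5
Final = 8.00 × 10^9 PFU/mL / 3.5935 × 10^5 = 2.23 × 10^4 PFU/mL

2.23 × 10^4 PFU/mL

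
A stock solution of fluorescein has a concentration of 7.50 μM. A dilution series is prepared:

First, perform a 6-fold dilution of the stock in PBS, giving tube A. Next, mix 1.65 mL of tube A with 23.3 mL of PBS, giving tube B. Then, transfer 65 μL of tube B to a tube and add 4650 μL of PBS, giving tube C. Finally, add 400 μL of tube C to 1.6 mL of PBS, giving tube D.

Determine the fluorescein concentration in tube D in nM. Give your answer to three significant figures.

Step 1: 6-fold → factor 6
Step 2: 1.65 mL + 23.3 mL = 24.95 mL total → factor 24.95/1.65 = 15.121
Step 3: 65 μL + 4650 μL = 4715 μL total → factor 4715/65 = 72.538
Step 4: 400 μL + 1.6 mL = 2000 μL total → factor 2000/400 = 5
Overall dilution factor = 6 × 15.121 × 72.538 × 5 = 32906
Final = 7.50 μM / 32906 = 0.0002279 μM = 0.228 nM

0.228 nM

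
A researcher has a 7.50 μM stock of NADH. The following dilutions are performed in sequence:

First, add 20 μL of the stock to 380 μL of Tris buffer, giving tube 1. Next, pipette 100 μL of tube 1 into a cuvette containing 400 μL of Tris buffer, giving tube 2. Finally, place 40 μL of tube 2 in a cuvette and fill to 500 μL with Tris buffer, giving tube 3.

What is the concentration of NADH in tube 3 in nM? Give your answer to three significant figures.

6.00 nM

Step 1: 20 μL + 380 μL = 400 μL total → factor 400/20 = 20
Step 2: 100 μL + 400 μL = 500 μL total → factor 500/100 = 5
Step 3: 40 μL brought to 500 μL → factor 500/40 = 12.5
Overall dilution factor = 20 × 5 × 12.5 = 1250
Final = 7.50 μM / 1250 = 0.006000 μM = 6.00 nM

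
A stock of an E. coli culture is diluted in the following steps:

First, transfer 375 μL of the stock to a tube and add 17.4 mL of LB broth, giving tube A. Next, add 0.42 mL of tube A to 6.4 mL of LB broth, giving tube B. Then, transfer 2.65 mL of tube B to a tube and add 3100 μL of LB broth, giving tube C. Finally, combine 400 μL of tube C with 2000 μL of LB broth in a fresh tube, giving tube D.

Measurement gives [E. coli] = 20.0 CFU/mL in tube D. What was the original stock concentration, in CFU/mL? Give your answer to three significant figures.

Step 1: 375 μL + 17.4 mL = 17775 μL total → factor 17775/375 = 47.4
Step 2: 0.42 mL + 6.4 mL = 6.82 mL total → factor 6.82/0.42 = 16.238
Step 3: 2.65 mL + 3100 μL = 5.75 mL total → factor 5.75/2.65 = 2.1698
Step 4: 400 μL + 2000 μL = 2400 μL total → factor 2400/400 = 6
Overall dilution factor = 47.4 × 16.238 × 2.1698 × 6 = 10020
Stock = 20.0 CFU/mL × 10020 = 2.00 × 10^5 CFU/mL

2.00 × 10^5 CFU/mL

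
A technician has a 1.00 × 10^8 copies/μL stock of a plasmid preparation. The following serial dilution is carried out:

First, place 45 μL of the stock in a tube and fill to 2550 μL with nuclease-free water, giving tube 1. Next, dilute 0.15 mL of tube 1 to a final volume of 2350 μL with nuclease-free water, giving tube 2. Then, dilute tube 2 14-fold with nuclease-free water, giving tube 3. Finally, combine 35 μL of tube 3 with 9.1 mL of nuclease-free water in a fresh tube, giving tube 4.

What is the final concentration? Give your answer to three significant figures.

30.8 copies/μL

Step 1: 45 μL brought to 2550 μL → factor 2550/45 = 56.667
Step 2: 0.15 mL brought to 2350 μL → factor 2.35/0.15 = 15.667
Step 3: 14-fold → factor 14
Step 4: 35 μL + 9.1 mL = 9135 μL total → factor 9135/35 = 261
Overall dilution factor = 56.667 × 15.667 × 14 × 261 = 3.2439 × 10^6
Final = 1.00 × 10^8 copies/μL / 3.2439 × 10^6 = 30.8 copies/μL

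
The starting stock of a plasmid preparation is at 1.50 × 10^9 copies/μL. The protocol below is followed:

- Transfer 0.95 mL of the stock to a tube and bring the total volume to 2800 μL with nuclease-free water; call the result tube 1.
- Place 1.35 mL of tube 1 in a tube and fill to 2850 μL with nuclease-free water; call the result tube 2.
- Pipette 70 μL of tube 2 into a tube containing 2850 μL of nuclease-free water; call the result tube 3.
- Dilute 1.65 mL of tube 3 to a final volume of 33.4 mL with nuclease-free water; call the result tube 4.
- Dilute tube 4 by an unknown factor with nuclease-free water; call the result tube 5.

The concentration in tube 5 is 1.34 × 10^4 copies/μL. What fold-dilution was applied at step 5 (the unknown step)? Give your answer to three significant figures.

Step 1: 0.95 mL brought to 2800 μL → factor 2.8/0.95 = 2.9474
Step 2: 1.35 mL brought to 2850 μL → factor 2.85/1.35 = 2.1111
Step 3: 70 μL + 2850 μL = 2920 μL total → factor 2920/70 = 41.714
Step 4: 1.65 mL brought to 33.4 mL → factor 33.4/1.65 = 20.242
Step 5: unknown factor x
Product of known-step factors = 5254
Overall factor = 1.50 × 10^9 copies/μL / (1.34 × 10^4 copies/μL) = 1.1194 × 10^5
x = 1.1194 × 10^5 / 5254 = 21.3

21.3-fold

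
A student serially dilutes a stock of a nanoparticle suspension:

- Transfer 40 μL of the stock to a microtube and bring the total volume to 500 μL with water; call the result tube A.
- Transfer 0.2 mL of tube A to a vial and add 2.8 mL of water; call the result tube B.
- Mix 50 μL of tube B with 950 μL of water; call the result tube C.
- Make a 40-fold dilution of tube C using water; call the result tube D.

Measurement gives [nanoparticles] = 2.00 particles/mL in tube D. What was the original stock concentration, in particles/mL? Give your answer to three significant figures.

3.00 × 10^5 particles/mL

Step 1: 40 μL brought to 500 μL → factor 500/40 = 12.5
Step 2: 0.2 mL + 2.8 mL = 3 mL total → factor 3/0.2 = 15
Step 3: 50 μL + 950 μL = 1000 μL total → factor 1000/50 = 20
Step 4: 40-fold → factor 40
Overall dilution factor = 12.5 × 15 × 20 × 40 = 1.5 × 10^5
Stock = 2.00 particles/mL × 1.5 × 10^5 = 3.00 × 10^5 particles/mL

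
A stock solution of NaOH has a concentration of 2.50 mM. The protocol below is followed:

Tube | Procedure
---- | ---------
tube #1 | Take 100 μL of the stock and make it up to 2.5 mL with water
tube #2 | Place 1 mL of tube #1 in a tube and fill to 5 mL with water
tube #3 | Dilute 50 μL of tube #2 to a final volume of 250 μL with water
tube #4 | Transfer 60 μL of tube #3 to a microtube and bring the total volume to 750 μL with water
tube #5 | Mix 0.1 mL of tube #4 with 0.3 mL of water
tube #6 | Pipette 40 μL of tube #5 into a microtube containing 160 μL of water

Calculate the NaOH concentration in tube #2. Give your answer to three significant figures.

Step 1: 100 μL brought to 2.5 mL → factor 2500/100 = 25
Step 2: 1 mL brought to 5 mL → factor 5/1 = 5
Dilution factor through tube #2 = 25 × 5 = 125
[tube #2] = 2.50 mM / 125 = 0.0200 mM

0.0200 mM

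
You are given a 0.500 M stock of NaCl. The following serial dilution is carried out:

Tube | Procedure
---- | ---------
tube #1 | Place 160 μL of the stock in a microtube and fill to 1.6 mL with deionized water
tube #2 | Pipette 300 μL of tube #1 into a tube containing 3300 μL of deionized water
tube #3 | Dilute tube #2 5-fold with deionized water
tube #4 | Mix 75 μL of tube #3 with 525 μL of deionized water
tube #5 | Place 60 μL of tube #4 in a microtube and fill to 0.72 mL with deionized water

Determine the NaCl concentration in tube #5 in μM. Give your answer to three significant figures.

8.68 μM

Step 1: 160 μL brought to 1.6 mL → factor 1600/160 = 10
Step 2: 300 μL + 3300 μL = 3600 μL total → factor 3600/300 = 12
Step 3: 5-fold → factor 5
Step 4: 75 μL + 525 μL = 600 μL total → factor 600/75 = 8
Step 5: 60 μL brought to 0.72 mL → factor 720/60 = 12
Overall dilution factor = 10 × 12 × 5 × 8 × 12 = 57600
Final = 0.500 M / 57600 = 8.681 × 10^-6 M = 8.68 μM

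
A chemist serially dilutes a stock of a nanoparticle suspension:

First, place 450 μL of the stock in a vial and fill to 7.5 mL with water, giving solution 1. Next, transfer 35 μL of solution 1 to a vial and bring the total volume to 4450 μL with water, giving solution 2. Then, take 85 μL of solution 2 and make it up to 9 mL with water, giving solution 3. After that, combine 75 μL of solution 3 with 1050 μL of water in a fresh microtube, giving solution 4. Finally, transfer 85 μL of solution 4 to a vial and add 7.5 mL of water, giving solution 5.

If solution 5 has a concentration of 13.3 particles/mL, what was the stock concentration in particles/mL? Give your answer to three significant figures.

Step 1: 450 μL brought to 7.5 mL → factor 7500/450 = 16.667
Step 2: 35 μL brought to 4450 μL → factor 4450/35 = 127.14
Step 3: 85 μL brought to 9 mL → factor 9000/85 = 105.88
Step 4: 75 μL + 1050 μL = 1125 μL total → factor 1125/75 = 15
Step 5: 85 μL + 7.5 mL = 7585 μL total → factor 7585/85 = 89.235
Overall dilution factor = 16.667 × 127.14 × 105.88 × 15 × 89.235 = 3.0033 × 10^8
Stock = 13.3 particles/mL × 3.0033 × 10^8 = 3.99 × 10^9 particles/mL

3.99 × 10^9 particles/mL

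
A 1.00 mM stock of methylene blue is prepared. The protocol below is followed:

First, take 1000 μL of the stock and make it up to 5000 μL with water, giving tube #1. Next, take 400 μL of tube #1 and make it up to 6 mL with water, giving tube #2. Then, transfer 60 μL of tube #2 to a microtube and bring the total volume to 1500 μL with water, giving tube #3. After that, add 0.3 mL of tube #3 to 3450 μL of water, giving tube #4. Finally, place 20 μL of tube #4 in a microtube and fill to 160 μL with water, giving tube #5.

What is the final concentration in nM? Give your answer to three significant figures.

5.33 nM

Step 1: 1000 μL brought to 5000 μL → factor 5000/1000 = 5
Step 2: 400 μL brought to 6 mL → factor 6000/400 = 15
Step 3: 60 μL brought to 1500 μL → factor 1500/60 = 25
Step 4: 0.3 mL + 3450 μL = 3.75 mL total → factor 3.75/0.3 = 12.5
Step 5: 20 μL brought to 160 μL → factor 160/20 = 8
Overall dilution factor = 5 × 15 × 25 × 12.5 × 8 = 1.875 × 10^5
Final = 1.00 mM / 1.875 × 10^5 = 5.333 × 10^-6 mM = 5.33 nM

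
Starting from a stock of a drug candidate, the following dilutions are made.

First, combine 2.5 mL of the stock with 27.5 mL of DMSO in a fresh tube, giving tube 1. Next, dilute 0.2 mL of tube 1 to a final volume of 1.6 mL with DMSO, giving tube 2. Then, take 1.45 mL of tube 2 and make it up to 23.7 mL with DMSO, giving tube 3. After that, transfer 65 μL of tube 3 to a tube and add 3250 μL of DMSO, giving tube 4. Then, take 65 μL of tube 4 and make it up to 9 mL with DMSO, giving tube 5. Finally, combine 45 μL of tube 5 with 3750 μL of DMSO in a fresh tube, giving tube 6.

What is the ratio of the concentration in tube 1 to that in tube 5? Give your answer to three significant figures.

Step 1: 2.5 mL + 27.5 mL = 30 mL total → factor 30/2.5 = 12
Step 2: 0.2 mL brought to 1.6 mL → factor 1.6/0.2 = 8
Step 3: 1.45 mL brought to 23.7 mL → factor 23.7/1.45 = 16.345
Step 4: 65 μL + 3250 μL = 3315 μL total → factor 3315/65 = 51
Step 5: 65 μL brought to 9 mL → factor 9000/65 = 138.46
Dilution factor to tube 1 = 12; to tube 5 = 1.108 × 10^7
[tube 1]/[tube 5] = (factor to tube 5)/(factor to tube 1) = 1.108 × 10^7/12 = 9.23 × 10^5

9.23 × 10^5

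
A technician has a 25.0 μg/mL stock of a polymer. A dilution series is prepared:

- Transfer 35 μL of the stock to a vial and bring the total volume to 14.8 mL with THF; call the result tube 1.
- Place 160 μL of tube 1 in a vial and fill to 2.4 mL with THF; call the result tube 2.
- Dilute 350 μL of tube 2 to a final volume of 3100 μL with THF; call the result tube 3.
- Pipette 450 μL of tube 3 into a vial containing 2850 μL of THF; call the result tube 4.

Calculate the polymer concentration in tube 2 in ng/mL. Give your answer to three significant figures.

3.94 ng/mL

Step 1: 35 μL brought to 14.8 mL → factor 14800/35 = 422.86
Step 2: 160 μL brought to 2.4 mL → factor 2400/160 = 15
Dilution factor through tube 2 = 422.86 × 15 = 6342.9
[tube 2] = 25.0 μg/mL / 6342.9 = 0.003941 μg/mL = 3.94 ng/mL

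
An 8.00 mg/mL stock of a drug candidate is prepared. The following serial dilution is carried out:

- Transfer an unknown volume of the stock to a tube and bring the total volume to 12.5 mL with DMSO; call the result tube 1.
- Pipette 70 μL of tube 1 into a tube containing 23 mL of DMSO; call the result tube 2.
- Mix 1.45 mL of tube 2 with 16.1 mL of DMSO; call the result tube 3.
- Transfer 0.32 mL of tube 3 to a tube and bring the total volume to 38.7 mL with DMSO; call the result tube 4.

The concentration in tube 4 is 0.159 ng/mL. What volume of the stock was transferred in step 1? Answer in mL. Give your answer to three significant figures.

Step 1: v brought to 12.5 mL → factor = 12.5 mL/v
Step 2: 70 μL + 23 mL = 23070 μL total → factor 23070/70 = 329.57
Step 3: 1.45 mL + 16.1 mL = 17.55 mL total → factor 17.55/1.45 = 12.103
Step 4: 0.32 mL brought to 38.7 mL → factor 38.7/0.32 = 120.94
Product of known-step factors = 4.8241 × 10^5
Overall factor = 8.00 mg/mL / (0.159 ng/mL) = 5.0314 × 10^7
Step-1 factor = 5.0314 × 10^7 / 4.8241 × 10^5 = 104.3
v = 12.5 mL / 104.3 = 0.120 mL

0.120 mL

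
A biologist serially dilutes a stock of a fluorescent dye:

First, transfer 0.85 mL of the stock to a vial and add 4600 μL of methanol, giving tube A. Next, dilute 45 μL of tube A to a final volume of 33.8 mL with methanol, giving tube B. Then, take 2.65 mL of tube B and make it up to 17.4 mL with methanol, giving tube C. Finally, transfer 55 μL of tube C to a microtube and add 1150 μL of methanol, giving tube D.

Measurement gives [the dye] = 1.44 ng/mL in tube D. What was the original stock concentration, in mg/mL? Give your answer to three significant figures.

Step 1: 0.85 mL + 4600 μL = 5.45 mL total → factor 5.45/0.85 = 6.4118
Step 2: 45 μL brought to 33.8 mL → factor 33800/45 = 751.11
Step 3: 2.65 mL brought to 17.4 mL → factor 17.4/2.65 = 6.566
Step 4: 55 μL + 1150 μL = 1205 μL total → factor 1205/55 = 21.909
Overall dilution factor = 6.4118 × 751.11 × 6.566 × 21.909 = 6.928 × 10^5
Stock = 1.44 ng/mL × 6.928 × 10^5 = 9.976 × 10^5 ng/mL = 0.998 mg/mL

0.998 mg/mL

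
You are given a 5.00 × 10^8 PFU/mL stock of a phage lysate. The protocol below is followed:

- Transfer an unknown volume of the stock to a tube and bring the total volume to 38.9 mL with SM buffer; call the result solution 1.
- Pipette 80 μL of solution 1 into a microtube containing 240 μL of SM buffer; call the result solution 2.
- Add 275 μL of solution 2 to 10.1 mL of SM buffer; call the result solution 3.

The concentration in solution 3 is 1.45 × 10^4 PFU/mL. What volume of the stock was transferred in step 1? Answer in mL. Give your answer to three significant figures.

Step 1: v brought to 38.9 mL → factor = 38.9 mL/v
Step 2: 80 μL + 240 μL = 320 μL total → factor 320/80 = 4
Step 3: 275 μL + 10.1 mL = 10375 μL total → factor 10375/275 = 37.727
Product of known-step factors = 150.91
Overall factor = 5.00 × 10^8 PFU/mL / (1.45 × 10^4 PFU/mL) = 34483
Step-1 factor = 34483 / 150.91 = 228.5
v = 38.9 mL / 228.5 = 0.170 mL

0.170 mL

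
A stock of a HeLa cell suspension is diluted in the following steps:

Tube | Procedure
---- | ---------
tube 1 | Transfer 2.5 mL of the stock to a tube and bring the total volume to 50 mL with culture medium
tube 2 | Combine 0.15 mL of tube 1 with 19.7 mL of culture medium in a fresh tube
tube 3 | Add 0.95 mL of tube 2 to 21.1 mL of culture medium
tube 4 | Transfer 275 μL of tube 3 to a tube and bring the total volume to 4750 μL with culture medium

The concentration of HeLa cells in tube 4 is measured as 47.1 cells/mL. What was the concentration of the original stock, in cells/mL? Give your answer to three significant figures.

Step 1: 2.5 mL brought to 50 mL → factor 50/2.5 = 20
Step 2: 0.15 mL + 19.7 mL = 19.85 mL total → factor 19.85/0.15 = 132.33
Step 3: 0.95 mL + 21.1 mL = 22.05 mL total → factor 22.05/0.95 = 23.211
Step 4: 275 μL brought to 4750 μL → factor 4750/275 = 17.273
Overall dilution factor = 20 × 132.33 × 23.211 × 17.273 = 1.0611 × 10^6
Stock = 47.1 cells/mL × 1.0611 × 10^6 = 5.00 × 10^7 cells/mL

5.00 × 10^7 cells/mL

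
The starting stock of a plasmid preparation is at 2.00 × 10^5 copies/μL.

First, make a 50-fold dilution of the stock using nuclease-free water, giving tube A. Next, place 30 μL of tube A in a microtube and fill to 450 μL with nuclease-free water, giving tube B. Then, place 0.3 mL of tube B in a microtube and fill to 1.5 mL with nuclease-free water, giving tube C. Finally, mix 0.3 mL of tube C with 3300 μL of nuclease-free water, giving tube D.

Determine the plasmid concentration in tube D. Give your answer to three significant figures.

4.44 copies/μL

Step 1: 50-fold → factor 50
Step 2: 30 μL brought to 450 μL → factor 450/30 = 15
Step 3: 0.3 mL brought to 1.5 mL → factor 1.5/0.3 = 5
Step 4: 0.3 mL + 3300 μL = 3.6 mL total → factor 3.6/0.3 = 12
Overall dilution factor = 50 × 15 × 5 × 12 = 45000
Final = 2.00 × 10^5 copies/μL / 45000 = 4.44 copies/μL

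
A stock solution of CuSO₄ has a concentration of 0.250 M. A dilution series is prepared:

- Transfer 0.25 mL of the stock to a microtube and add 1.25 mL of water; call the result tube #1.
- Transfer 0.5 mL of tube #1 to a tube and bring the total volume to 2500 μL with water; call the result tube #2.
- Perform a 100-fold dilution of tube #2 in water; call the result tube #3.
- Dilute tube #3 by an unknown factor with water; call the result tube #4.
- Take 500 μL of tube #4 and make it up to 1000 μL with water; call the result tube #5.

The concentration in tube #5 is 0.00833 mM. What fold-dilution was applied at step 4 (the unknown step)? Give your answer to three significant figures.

Step 1: 0.25 mL + 1.25 mL = 1.5 mL total → factor 1.5/0.25 = 6
Step 2: 0.5 mL brought to 2500 μL → factor 2.5/0.5 = 5
Step 3: 100-fold → factor 100
Step 4: unknown factor x
Step 5: 500 μL brought to 1000 μL → factor 1000/500 = 2
Product of known-step factors = 6000
Overall factor = 0.250 M / (0.00833 mM) = 30012
x = 30012 / 6000 = 5.00

5.00-fold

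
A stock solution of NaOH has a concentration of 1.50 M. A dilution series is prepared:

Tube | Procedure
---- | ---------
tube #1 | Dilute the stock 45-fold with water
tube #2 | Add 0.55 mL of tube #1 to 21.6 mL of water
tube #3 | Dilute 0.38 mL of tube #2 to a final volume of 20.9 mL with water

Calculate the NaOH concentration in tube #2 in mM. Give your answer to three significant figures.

Step 1: 45-fold → factor 45
Step 2: 0.55 mL + 21.6 mL = 22.15 mL total → factor 22.15/0.55 = 40.273
Dilution factor through tube #2 = 45 × 40.273 = 1812.3
[tube #2] = 1.50 M / 1812.3 = 0.0008277 M = 0.828 mM

0.828 mM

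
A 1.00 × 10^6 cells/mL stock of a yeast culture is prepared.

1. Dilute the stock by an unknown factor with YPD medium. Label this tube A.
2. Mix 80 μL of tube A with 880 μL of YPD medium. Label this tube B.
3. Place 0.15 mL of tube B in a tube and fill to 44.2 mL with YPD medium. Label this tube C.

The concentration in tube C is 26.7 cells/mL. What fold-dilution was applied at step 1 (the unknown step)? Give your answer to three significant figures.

Step 1: unknown factor x
Step 2: 80 μL + 880 μL = 960 μL total → factor 960/80 = 12
Step 3: 0.15 mL brought to 44.2 mL → factor 44.2/0.15 = 294.67
Product of known-step factors = 3536
Overall factor = 1.00 × 10^6 cells/mL / (26.7 cells/mL) = 37453
x = 37453 / 3536 = 10.6

10.6-fold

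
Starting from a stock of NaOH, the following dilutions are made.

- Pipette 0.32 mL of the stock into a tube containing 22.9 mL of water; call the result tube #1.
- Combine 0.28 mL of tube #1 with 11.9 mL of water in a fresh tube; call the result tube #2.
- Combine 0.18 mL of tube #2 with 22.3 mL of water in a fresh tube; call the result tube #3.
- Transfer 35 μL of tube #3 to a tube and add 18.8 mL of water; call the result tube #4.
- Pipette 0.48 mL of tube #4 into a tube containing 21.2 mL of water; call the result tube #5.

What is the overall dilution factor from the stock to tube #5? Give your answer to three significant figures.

Step 1: 0.32 mL + 22.9 mL = 23.22 mL total → factor 23.22/0.32 = 72.562
Step 2: 0.28 mL + 11.9 mL = 12.18 mL total → factor 12.18/0.28 = 43.5
Step 3: 0.18 mL + 22.3 mL = 22.48 mL total → factor 22.48/0.18 = 124.89
Step 4: 35 μL + 18.8 mL = 18835 μL total → factor 18835/35 = 538.14
Step 5: 0.48 mL + 21.2 mL = 21.68 mL total → factor 21.68/0.48 = 45.167
Overall dilution factor = 72.562 × 43.5 × 124.89 × 538.14 × 45.167 = 9.5817 × 10^9

9.58 × 10^9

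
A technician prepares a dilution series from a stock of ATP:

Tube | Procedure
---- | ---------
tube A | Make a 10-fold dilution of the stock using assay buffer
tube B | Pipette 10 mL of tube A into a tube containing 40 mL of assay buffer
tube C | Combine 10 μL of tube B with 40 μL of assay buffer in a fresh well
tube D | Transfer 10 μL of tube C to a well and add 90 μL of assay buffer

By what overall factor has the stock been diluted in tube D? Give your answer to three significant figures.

Step 1: 10-fold → factor 10
Step 2: 10 mL + 40 mL = 50 mL total → factor 50/10 = 5
Step 3: 10 μL + 40 μL = 50 μL total → factor 50/10 = 5
Step 4: 10 μL + 90 μL = 100 μL total → factor 100/10 = 10
Overall dilution factor = 10 × 5 × 5 × 10 = 2500

2.50 × 10^3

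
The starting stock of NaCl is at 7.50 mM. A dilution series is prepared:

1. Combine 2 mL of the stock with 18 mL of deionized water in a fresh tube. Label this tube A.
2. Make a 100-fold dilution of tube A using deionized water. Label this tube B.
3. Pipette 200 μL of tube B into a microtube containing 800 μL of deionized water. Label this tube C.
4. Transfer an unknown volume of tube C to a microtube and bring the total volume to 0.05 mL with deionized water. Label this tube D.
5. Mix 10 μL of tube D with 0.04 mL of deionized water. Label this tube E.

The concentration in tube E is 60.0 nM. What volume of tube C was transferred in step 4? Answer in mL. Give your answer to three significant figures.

0.0100 mL

Step 1: 2 mL + 18 mL = 20 mL total → factor 20/2 = 10
Step 2: 100-fold → factor 100
Step 3: 200 μL + 800 μL = 1000 μL total → factor 1000/200 = 5
Step 4: v brought to 0.05 mL → factor = 0.05 mL/v
Step 5: 10 μL + 0.04 mL = 50 μL total → factor 50/10 = 5
Product of known-step factors = 25000
Overall factor = 7.50 mM / (60.0 nM) = 1.25 × 10^5
Step-4 factor = 1.25 × 10^5 / 25000 = 5
v = 0.05 mL / 5 = 0.0100 mL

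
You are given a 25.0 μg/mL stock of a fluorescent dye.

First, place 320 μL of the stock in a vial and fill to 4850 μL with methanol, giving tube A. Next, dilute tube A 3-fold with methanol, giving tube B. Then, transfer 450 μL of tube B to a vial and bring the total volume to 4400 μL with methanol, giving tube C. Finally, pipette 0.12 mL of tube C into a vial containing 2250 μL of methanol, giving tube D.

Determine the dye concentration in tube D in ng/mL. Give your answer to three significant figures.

2.85 ng/mL

Step 1: 320 μL brought to 4850 μL → factor 4850/320 = 15.156
Step 2: 3-fold → factor 3
Step 3: 450 μL brought to 4400 μL → factor 4400/450 = 9.7778
Step 4: 0.12 mL + 2250 μL = 2.37 mL total → factor 2.37/0.12 = 19.75
Overall dilution factor = 15.156 × 3 × 9.7778 × 19.75 = 8780.5
Final = 25.0 μg/mL / 8780.5 = 0.002847 μg/mL = 2.85 ng/mL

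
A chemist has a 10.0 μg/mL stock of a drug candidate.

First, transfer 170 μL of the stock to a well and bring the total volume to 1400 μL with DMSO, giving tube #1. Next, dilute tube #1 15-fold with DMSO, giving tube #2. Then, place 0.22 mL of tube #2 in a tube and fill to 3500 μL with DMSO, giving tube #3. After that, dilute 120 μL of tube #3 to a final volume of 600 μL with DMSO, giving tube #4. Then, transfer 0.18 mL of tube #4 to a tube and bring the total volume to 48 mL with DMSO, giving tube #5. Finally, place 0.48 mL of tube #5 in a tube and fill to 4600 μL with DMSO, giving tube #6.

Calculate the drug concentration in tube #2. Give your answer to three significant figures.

0.0810 μg/mL

Step 1: 170 μL brought to 1400 μL → factor 1400/170 = 8.2353
Step 2: 15-fold → factor 15
Dilution factor through tube #2 = 8.2353 × 15 = 123.53
[tube #2] = 10.0 μg/mL / 123.53 = 0.0810 μg/mL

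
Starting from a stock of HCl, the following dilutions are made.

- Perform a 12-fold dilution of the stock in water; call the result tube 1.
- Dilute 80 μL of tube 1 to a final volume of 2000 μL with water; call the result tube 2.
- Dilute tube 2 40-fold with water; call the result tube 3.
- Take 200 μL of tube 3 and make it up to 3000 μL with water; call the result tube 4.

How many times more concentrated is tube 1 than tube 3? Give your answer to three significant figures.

Step 1: 12-fold → factor 12
Step 2: 80 μL brought to 2000 μL → factor 2000/80 = 25
Step 3: 40-fold → factor 40
Dilution factor to tube 1 = 12; to tube 3 = 12000
[tube 1]/[tube 3] = (factor to tube 3)/(factor to tube 1) = 12000/12 = 1.00 × 10^3

1.00 × 10^3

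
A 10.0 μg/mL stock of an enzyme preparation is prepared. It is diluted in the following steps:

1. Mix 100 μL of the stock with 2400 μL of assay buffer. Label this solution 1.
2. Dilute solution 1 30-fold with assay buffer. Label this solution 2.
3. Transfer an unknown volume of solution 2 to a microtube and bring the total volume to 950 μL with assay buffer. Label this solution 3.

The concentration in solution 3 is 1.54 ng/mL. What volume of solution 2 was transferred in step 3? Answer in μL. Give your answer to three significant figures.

Step 1: 100 μL + 2400 μL = 2500 μL total → factor 2500/100 = 25
Step 2: 30-fold → factor 30
Step 3: v brought to 950 μL → factor = 950 μL/v
Product of known-step factors = 750
Overall factor = 10.0 μg/mL / (1.54 ng/mL) = 6493.5
Step-3 factor = 6493.5 / 750 = 8.658
v = 950 μL / 8.658 = 110 μL

110 μL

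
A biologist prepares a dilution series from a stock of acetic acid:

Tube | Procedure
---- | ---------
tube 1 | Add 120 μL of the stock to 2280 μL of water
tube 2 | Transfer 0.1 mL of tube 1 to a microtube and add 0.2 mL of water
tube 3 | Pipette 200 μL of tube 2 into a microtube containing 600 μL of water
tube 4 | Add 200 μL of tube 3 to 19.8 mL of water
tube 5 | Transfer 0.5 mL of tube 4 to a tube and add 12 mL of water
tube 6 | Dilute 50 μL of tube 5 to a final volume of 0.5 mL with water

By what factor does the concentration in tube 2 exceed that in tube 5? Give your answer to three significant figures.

1.00 × 10^4

Step 1: 120 μL + 2280 μL = 2400 μL total → factor 2400/120 = 20
Step 2: 0.1 mL + 0.2 mL = 0.3 mL total → factor 0.3/0.1 = 3
Step 3: 200 μL + 600 μL = 800 μL total → factor 800/200 = 4
Step 4: 200 μL + 19.8 mL = 20000 μL total → factor 20000/200 = 100
Step 5: 0.5 mL + 12 mL = 12.5 mL total → factor 12.5/0.5 = 25
Dilution factor to tube 2 = 60; to tube 5 = 6 × 10^5
[tube 2]/[tube 5] = (factor to tube 5)/(factor to tube 2) = 6 × 10^5/60 = 1.00 × 10^4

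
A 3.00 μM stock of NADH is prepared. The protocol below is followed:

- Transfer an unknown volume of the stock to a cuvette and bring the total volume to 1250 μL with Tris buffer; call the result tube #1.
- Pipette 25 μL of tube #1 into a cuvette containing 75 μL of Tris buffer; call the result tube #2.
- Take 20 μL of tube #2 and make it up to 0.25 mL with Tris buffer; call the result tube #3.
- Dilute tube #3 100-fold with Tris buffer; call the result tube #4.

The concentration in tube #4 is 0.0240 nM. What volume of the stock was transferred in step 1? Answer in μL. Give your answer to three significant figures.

Step 1: v brought to 1250 μL → factor = 1250 μL/v
Step 2: 25 μL + 75 μL = 100 μL total → factor 100/25 = 4
Step 3: 20 μL brought to 0.25 mL → factor 250/20 = 12.5
Step 4: 100-fold → factor 100
Product of known-step factors = 5000
Overall factor = 3.00 μM / (0.0240 nM) = 1.25 × 10^5
Step-1 factor = 1.25 × 10^5 / 5000 = 25
v = 1250 μL / 25 = 50.0 μL

50.0 μL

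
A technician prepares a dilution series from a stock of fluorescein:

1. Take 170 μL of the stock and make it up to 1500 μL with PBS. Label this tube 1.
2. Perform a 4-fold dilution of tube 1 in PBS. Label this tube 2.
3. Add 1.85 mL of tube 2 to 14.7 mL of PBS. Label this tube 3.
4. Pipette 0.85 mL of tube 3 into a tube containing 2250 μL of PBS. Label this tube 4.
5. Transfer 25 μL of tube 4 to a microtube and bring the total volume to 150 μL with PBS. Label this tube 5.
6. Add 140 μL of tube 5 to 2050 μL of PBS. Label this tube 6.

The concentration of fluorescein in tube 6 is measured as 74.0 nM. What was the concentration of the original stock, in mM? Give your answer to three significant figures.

8.00 mM

Step 1: 170 μL brought to 1500 μL → factor 1500/170 = 8.8235
Step 2: 4-fold → factor 4
Step 3: 1.85 mL + 14.7 mL = 16.55 mL total → factor 16.55/1.85 = 8.9459
Step 4: 0.85 mL + 2250 μL = 3.1 mL total → factor 3.1/0.85 = 3.6471
Step 5: 25 μL brought to 150 μL → factor 150/25 = 6
Step 6: 140 μL + 2050 μL = 2190 μL total → factor 2190/140 = 15.643
Overall dilution factor = 8.8235 × 4 × 8.9459 × 3.6471 × 6 × 15.643 = 1.0808 × 10^5
Stock = 74.0 nM × 1.0808 × 10^5 = 7.998 × 10^6 nM = 8.00 mM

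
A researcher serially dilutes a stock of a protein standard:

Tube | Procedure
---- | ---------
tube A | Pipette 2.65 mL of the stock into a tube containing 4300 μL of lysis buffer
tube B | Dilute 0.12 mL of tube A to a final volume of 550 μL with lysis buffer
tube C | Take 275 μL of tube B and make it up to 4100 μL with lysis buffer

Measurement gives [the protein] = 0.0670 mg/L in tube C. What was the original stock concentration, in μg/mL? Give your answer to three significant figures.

Step 1: 2.65 mL + 4300 μL = 6.95 mL total → factor 6.95/2.65 = 2.6226
Step 2: 0.12 mL brought to 550 μL → factor 0.55/0.12 = 4.5833
Step 3: 275 μL brought to 4100 μL → factor 4100/275 = 14.909
Overall dilution factor = 2.6226 × 4.5833 × 14.909 = 179.21
Stock = 0.0670 mg/L × 179.21 = 12.01 mg/L = 12.0 μg/mL

12.0 μg/mL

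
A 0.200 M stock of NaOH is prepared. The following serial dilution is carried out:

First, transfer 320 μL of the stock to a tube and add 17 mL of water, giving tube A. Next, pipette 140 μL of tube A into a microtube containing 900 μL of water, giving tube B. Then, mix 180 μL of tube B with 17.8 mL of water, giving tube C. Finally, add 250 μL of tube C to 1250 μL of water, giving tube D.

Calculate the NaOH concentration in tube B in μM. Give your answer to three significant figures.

Step 1: 320 μL + 17 mL = 17320 μL total → factor 17320/320 = 54.125
Step 2: 140 μL + 900 μL = 1040 μL total → factor 1040/140 = 7.4286
Dilution factor through tube B = 54.125 × 7.4286 = 402.07
[tube B] = 0.200 M / 402.07 = 0.0004974 M = 497 μM

497 μM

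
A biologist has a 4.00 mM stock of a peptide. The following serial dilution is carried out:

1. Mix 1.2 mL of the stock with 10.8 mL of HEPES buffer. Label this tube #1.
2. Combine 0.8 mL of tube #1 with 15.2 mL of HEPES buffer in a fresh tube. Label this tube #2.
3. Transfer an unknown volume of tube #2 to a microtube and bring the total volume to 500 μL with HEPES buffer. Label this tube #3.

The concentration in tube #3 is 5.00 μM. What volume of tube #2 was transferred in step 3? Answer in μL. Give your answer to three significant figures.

Step 1: 1.2 mL + 10.8 mL = 12 mL total → factor 12/1.2 = 10
Step 2: 0.8 mL + 15.2 mL = 16 mL total → factor 16/0.8 = 20
Step 3: v brought to 500 μL → factor = 500 μL/v
Product of known-step factors = 200
Overall factor = 4.00 mM / (5.00 μM) = 800
Step-3 factor = 800 / 200 = 4
v = 500 μL / 4 = 125 μL

125 μL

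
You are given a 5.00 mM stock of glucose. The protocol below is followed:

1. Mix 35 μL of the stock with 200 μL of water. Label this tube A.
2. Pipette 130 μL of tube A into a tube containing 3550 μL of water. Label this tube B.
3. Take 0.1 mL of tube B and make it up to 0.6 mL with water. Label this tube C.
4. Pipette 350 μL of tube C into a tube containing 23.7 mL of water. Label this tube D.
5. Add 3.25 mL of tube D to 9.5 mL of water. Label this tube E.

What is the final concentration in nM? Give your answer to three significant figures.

16.3 nM

Step 1: 35 μL + 200 μL = 235 μL total → factor 235/35 = 6.7143
Step 2: 130 μL + 3550 μL = 3680 μL total → factor 3680/130 = 28.308
Step 3: 0.1 mL brought to 0.6 mL → factor 0.6/0.1 = 6
Step 4: 350 μL + 23.7 mL = 24050 μL total → factor 24050/350 = 68.714
Step 5: 3.25 mL + 9.5 mL = 12.75 mL total → factor 12.75/3.25 = 3.9231
Overall dilution factor = 6.7143 × 28.308 × 6 × 68.714 × 3.9231 = 3.0742 × 10^5
Final = 5.00 mM / 3.0742 × 10^5 = 1.626 × 10^-5 mM = 16.3 nM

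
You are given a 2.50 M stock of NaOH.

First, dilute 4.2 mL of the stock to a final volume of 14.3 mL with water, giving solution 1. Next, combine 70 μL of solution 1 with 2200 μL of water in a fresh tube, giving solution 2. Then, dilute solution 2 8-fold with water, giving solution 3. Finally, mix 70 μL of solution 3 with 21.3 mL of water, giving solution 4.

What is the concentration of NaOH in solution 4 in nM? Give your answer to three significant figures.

9.27 × 10^3 nM

Step 1: 4.2 mL brought to 14.3 mL → factor 14.3/4.2 = 3.4048
Step 2: 70 μL + 2200 μL = 2270 μL total → factor 2270/70 = 32.429
Step 3: 8-fold → factor 8
Step 4: 70 μL + 21.3 mL = 21370 μL total → factor 21370/70 = 305.29
Overall dilution factor = 3.4048 × 32.429 × 8 × 305.29 = 2.6966 × 10^5
Final = 2.50 M / 2.6966 × 10^5 = 9.271 × 10^-6 M = 9.27 × 10^3 nM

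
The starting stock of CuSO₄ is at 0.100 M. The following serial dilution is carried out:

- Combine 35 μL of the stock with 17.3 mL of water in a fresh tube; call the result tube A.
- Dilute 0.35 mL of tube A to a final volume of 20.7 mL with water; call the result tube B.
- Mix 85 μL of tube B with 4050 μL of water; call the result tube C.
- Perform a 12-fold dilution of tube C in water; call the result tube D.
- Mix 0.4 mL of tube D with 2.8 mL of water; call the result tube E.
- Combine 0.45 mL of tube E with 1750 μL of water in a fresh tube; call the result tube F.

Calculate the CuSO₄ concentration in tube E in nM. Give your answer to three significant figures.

0.731 nM

Step 1: 35 μL + 17.3 mL = 17335 μL total → factor 17335/35 = 495.29
Step 2: 0.35 mL brought to 20.7 mL → factor 20.7/0.35 = 59.143
Step 3: 85 μL + 4050 μL = 4135 μL total → factor 4135/85 = 48.647
Step 4: 12-fold → factor 12
Step 5: 0.4 mL + 2.8 mL = 3.2 mL total → factor 3.2/0.4 = 8
Dilution factor through tube E = 495.29 × 59.143 × 48.647 × 12 × 8 = 1.368 × 10^8
[tube E] = 0.100 M / 1.368 × 10^8 = 7.310 × 10^-10 M = 0.731 nM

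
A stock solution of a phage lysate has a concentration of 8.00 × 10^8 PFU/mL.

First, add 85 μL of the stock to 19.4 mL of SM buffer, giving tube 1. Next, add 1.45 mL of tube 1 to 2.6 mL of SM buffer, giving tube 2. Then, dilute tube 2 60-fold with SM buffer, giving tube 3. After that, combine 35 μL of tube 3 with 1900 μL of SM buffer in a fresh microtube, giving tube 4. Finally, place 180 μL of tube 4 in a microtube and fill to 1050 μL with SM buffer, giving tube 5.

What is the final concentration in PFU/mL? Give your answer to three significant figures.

64.6 PFU/mL

Step 1: 85 μL + 19.4 mL = 19485 μL total → factor 19485/85 = 229.24
Step 2: 1.45 mL + 2.6 mL = 4.05 mL total → factor 4.05/1.45 = 2.7931
Step 3: 60-fold → factor 60
Step 4: 35 μL + 1900 μL = 1935 μL total → factor 1935/35 = 55.286
Step 5: 180 μL brought to 1050 μL → factor 1050/180 = 5.8333
Overall dilution factor = 229.24 × 2.7931 × 60 × 55.286 × 5.8333 = 1.2389 × 10^7
Final = 8.00 × 10^8 PFU/mL / 1.2389 × 10^7 = 64.6 PFU/mL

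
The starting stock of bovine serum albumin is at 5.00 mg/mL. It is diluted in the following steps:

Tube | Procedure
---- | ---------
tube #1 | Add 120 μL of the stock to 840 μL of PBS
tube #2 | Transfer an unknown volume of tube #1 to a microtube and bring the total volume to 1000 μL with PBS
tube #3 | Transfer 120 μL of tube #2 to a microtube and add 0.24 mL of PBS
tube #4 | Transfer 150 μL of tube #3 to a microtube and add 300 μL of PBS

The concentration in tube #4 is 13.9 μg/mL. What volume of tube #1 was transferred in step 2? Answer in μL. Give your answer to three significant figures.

200 μL

Step 1: 120 μL + 840 μL = 960 μL total → factor 960/120 = 8
Step 2: v brought to 1000 μL → factor = 1000 μL/v
Step 3: 120 μL + 0.24 mL = 360 μL total → factor 360/120 = 3
Step 4: 150 μL + 300 μL = 450 μL total → factor 450/150 = 3
Product of known-step factors = 72
Overall factor = 5.00 mg/mL / (13.9 μg/mL) = 359.71
Step-2 factor = 359.71 / 72 = 4.996
v = 1000 μL / 4.996 = 200 μL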